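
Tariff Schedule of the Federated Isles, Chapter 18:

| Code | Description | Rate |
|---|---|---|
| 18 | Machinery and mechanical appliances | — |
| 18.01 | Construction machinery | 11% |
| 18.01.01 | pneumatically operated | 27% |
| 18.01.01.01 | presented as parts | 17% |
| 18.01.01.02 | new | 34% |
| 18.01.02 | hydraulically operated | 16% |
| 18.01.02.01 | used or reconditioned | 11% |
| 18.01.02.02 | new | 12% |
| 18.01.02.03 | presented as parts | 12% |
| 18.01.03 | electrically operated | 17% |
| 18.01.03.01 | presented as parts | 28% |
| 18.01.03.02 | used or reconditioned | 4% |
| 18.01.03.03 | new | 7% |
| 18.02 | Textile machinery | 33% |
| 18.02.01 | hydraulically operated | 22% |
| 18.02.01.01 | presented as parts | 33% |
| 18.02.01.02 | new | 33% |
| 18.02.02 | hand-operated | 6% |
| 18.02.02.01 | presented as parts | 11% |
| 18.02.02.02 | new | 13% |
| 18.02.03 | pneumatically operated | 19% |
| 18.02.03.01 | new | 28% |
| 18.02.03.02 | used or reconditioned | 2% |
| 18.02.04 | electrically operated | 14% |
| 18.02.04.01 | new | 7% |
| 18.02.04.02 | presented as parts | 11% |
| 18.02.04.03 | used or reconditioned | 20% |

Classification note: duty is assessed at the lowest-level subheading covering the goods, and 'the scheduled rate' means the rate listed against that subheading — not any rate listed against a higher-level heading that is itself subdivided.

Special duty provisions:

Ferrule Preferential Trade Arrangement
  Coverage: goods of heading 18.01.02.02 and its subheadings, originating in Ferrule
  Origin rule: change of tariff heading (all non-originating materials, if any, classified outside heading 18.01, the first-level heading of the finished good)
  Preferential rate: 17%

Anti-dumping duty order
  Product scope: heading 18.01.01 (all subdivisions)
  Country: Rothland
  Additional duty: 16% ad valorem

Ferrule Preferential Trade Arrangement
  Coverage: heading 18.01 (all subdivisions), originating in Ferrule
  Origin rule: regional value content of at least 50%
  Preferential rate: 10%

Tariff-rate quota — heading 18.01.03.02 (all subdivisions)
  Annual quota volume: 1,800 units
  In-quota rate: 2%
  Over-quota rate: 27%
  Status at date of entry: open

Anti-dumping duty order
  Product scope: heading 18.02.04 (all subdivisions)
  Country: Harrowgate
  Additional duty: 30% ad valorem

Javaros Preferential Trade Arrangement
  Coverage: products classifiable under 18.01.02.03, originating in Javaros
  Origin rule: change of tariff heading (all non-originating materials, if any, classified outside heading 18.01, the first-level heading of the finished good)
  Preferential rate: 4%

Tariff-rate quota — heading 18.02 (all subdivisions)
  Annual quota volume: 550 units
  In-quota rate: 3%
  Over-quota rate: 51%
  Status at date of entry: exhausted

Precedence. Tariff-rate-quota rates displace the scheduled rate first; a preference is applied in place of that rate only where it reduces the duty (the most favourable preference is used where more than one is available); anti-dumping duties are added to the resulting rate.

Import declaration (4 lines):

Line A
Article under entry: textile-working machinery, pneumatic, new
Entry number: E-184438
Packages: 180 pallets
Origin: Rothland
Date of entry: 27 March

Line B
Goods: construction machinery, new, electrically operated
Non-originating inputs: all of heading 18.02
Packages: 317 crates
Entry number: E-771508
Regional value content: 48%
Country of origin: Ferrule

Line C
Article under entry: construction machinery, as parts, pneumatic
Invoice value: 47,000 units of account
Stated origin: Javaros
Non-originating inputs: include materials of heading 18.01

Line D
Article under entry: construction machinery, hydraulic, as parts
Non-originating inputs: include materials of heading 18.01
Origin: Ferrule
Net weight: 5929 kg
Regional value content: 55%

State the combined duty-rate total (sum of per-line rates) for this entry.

85%

Line A: textile-working → 18.02; pneumatic → 18.02.03; new → 18.02.03.01. Scheduled 28%. quota on 18.02 exhausted → over-quota 51%. → 51%.
Line B: construction → 18.01; electrically operated → 18.01.03; new → 18.01.03.03. Scheduled 7%. Ferrule agreement on 18.01.02.02: 18.01.03.03 not covered; Ferrule agreement on 18.01: RVC < 50%. → 7%.
Line C: construction → 18.01; pneumatic → 18.01.01; as parts → 18.01.01.01. Scheduled 17%. Javaros agreement on 18.01.02.03: 18.01.01.01 not covered. → 17%.
Line D: construction → 18.01; hydraulic → 18.01.02; as parts → 18.01.02.03. Scheduled 12%. Ferrule agreement on 18.01.02.02: 18.01.02.03 not covered; Ferrule agreement on 18.01: RVC ≥ 50% → 10% available; preferential 10%. → 10%.
Sum: 51% + 7% + 17% + 10% = 85%.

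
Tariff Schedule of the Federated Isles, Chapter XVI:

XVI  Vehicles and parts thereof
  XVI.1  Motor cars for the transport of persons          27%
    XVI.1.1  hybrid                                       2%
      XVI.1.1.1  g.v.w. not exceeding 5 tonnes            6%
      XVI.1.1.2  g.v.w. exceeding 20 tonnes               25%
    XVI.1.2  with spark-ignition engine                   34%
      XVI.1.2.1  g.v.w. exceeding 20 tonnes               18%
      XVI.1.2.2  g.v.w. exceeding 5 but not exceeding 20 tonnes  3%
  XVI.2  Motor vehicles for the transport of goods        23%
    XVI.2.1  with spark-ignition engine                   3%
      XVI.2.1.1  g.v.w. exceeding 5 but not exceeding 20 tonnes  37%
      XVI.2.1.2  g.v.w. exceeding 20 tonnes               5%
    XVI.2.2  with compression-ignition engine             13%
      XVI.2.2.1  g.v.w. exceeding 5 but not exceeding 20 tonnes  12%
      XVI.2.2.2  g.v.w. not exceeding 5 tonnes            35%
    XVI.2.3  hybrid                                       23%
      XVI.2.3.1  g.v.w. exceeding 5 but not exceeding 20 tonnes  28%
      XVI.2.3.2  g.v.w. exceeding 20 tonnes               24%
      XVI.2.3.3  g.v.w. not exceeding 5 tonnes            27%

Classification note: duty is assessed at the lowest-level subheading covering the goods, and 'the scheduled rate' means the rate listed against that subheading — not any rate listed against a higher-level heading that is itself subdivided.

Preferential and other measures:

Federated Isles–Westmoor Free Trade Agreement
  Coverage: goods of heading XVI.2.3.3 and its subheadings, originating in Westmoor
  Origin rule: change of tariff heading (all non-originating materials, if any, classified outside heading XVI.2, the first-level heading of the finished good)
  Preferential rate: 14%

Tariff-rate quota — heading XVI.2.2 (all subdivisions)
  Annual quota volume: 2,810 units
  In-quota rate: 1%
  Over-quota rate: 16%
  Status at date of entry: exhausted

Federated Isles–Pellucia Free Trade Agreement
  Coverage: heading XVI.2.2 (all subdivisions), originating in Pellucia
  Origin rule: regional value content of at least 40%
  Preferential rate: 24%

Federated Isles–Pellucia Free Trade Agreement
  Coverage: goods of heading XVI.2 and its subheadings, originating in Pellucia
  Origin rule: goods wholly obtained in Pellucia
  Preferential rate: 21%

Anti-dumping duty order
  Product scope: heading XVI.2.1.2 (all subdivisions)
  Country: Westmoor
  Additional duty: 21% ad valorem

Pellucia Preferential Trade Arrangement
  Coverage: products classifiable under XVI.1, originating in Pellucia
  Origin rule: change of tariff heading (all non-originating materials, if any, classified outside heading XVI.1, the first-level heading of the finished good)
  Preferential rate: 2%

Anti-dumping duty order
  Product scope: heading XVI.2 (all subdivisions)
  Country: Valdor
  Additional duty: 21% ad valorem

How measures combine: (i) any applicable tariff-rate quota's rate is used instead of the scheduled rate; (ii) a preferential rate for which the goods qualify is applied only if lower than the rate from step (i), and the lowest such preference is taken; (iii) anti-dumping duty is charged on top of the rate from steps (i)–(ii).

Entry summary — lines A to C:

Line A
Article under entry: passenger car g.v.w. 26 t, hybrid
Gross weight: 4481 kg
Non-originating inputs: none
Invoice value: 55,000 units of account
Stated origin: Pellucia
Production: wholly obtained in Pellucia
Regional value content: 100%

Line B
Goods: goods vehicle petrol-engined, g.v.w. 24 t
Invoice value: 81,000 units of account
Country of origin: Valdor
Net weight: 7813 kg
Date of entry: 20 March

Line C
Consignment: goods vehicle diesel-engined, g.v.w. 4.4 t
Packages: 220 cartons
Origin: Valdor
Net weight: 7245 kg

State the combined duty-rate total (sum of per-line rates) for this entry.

Line A: passenger car → XVI.1; hybrid → XVI.1.1; g.v.w. 26 t → XVI.1.1.2. Scheduled 25%. Pellucia agreement on XVI.2.2: XVI.1.1.2 not covered; Pellucia agreement on XVI.2: XVI.1.1.2 not covered; Pellucia agreement on XVI.1: CTH met → 2% available; preferential 2%. → 2%.
Line B: goods vehicle → XVI.2; petrol-engined → XVI.2.1; g.v.w. 24 t → XVI.2.1.2. Scheduled 5%. anti-dumping (Valdor, XVI.2): +21%; total 5% + 21% = 26%. → 26%.
Line C: goods vehicle → XVI.2; diesel-engined → XVI.2.2; g.v.w. 4.4 t → XVI.2.2.2. Scheduled 35%. quota on XVI.2.2 exhausted → over-quota 16%; anti-dumping (Valdor, XVI.2): +21%; total 16% + 21% = 37%. → 37%.
Sum: 2% + 26% + 37% = 65%.

65%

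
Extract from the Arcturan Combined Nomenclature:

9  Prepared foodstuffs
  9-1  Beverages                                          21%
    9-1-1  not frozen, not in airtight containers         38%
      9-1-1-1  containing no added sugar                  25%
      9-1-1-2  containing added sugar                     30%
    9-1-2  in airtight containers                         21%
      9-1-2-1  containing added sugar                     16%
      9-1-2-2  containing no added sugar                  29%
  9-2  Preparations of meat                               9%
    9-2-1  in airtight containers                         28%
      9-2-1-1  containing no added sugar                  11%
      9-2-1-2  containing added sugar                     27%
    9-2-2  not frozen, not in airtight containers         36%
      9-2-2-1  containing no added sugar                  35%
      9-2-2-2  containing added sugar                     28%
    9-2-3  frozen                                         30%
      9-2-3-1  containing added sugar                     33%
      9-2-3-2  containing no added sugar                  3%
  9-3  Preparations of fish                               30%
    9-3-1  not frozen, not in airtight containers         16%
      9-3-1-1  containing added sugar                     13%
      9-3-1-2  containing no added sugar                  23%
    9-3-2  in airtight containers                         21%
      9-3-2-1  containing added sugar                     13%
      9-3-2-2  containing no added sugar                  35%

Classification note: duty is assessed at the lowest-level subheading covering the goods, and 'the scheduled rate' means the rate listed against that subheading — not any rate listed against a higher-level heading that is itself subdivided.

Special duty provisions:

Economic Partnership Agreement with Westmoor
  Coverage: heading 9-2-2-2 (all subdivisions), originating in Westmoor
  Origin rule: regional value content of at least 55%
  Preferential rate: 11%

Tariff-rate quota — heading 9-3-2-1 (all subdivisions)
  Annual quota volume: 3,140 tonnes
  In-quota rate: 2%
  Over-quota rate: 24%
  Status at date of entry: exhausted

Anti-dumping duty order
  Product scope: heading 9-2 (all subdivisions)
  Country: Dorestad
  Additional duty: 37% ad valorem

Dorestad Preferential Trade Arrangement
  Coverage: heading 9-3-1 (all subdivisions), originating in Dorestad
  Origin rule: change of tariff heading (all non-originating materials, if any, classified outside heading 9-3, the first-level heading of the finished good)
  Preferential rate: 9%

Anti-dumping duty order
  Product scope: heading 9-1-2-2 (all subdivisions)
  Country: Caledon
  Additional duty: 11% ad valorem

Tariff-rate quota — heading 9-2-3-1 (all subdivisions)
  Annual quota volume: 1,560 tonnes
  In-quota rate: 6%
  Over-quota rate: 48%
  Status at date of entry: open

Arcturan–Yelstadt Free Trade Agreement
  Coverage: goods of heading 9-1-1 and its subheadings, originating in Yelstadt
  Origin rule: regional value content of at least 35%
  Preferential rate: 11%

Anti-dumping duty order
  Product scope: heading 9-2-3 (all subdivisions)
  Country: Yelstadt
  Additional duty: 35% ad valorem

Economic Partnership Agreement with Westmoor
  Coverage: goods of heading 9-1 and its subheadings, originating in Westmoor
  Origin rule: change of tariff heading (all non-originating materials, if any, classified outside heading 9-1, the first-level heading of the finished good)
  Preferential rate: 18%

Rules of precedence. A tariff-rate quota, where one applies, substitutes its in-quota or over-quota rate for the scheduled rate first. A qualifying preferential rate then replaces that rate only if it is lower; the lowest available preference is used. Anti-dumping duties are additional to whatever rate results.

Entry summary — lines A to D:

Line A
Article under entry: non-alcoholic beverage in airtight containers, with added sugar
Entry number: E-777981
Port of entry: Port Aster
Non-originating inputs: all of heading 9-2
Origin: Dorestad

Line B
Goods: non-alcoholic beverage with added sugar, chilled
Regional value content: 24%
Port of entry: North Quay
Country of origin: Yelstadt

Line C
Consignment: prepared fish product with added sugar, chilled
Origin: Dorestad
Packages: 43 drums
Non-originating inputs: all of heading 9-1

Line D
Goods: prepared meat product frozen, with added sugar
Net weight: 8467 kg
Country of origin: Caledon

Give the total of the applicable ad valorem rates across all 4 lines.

61%

Line A: non-alcoholic beverage → 9-1; in airtight containers → 9-1-2; with added sugar → 9-1-2-1. Scheduled 16%. Dorestad agreement on 9-3-1: 9-1-2-1 not covered. → 16%.
Line B: non-alcoholic beverage → 9-1; chilled → 9-1-1; with added sugar → 9-1-1-2. Scheduled 30%. Yelstadt agreement on 9-1-1: RVC < 35%. → 30%.
Line C: prepared fish product → 9-3; chilled → 9-3-1; with added sugar → 9-3-1-1. Scheduled 13%. Dorestad agreement on 9-3-1: CTH met → 9% available; preferential 9%. → 9%.
Line D: prepared meat product → 9-2; frozen → 9-2-3; with added sugar → 9-2-3-1. Scheduled 33%. quota on 9-2-3-1 open → in-quota 6%. → 6%.
Sum: 16% + 30% + 9% + 6% = 61%.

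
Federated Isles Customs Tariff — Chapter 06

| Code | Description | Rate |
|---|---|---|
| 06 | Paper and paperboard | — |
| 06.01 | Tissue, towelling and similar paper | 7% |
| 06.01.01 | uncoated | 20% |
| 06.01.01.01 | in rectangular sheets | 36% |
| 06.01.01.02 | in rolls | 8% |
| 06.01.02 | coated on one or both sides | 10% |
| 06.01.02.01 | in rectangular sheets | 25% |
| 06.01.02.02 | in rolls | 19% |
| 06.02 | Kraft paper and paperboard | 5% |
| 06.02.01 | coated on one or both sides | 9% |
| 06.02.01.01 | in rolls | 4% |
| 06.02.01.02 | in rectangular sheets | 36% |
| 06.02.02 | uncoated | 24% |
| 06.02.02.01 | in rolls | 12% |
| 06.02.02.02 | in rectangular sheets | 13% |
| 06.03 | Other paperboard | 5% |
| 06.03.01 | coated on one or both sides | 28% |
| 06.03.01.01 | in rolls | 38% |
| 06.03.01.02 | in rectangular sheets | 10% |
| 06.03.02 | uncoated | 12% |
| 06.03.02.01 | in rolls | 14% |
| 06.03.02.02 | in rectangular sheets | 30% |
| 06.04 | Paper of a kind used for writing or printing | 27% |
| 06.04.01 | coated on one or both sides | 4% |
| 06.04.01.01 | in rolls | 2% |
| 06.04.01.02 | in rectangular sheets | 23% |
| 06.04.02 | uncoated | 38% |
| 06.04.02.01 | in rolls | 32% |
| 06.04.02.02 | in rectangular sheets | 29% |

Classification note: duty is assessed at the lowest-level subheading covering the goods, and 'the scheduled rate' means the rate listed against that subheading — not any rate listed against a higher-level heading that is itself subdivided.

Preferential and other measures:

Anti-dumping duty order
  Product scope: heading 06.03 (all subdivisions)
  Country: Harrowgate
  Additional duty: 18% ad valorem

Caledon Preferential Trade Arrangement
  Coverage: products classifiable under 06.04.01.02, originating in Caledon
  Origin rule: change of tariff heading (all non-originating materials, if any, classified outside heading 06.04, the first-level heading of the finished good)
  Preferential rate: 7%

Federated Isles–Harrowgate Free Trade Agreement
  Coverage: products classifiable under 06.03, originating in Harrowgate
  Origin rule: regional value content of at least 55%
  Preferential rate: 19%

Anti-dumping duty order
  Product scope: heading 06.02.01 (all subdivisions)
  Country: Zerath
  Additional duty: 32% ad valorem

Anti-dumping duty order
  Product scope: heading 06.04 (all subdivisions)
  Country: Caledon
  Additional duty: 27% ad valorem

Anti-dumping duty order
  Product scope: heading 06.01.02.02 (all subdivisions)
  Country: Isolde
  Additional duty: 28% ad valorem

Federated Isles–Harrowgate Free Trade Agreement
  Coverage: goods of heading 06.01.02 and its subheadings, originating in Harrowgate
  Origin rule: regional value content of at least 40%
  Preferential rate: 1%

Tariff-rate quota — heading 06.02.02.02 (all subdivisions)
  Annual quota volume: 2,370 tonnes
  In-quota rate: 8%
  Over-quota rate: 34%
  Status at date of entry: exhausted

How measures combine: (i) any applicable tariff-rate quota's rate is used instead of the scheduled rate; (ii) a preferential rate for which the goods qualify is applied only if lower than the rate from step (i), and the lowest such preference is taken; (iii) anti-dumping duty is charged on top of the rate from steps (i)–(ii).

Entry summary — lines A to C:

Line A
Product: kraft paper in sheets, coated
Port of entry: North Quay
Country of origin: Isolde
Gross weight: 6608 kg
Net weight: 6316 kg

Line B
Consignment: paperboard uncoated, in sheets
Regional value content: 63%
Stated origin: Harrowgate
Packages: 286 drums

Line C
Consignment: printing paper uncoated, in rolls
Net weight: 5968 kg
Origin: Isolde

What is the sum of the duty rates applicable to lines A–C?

105%

Line A: kraft paper → 06.02; coated → 06.02.01; in sheets → 06.02.01.02. Scheduled 36%. No special measure applies. → 36%.
Line B: paperboard → 06.03; uncoated → 06.03.02; in sheets → 06.03.02.02. Scheduled 30%. Harrowgate agreement on 06.03: RVC ≥ 55% → 19% available; Harrowgate agreement on 06.01.02: 06.03.02.02 not covered; preferential 19%; anti-dumping (Harrowgate, 06.03): +18%; total 19% + 18% = 37%. → 37%.
Line C: printing paper → 06.04; uncoated → 06.04.02; in rolls → 06.04.02.01. Scheduled 32%. No special measure applies. → 32%.
Sum: 36% + 37% + 32% = 105%.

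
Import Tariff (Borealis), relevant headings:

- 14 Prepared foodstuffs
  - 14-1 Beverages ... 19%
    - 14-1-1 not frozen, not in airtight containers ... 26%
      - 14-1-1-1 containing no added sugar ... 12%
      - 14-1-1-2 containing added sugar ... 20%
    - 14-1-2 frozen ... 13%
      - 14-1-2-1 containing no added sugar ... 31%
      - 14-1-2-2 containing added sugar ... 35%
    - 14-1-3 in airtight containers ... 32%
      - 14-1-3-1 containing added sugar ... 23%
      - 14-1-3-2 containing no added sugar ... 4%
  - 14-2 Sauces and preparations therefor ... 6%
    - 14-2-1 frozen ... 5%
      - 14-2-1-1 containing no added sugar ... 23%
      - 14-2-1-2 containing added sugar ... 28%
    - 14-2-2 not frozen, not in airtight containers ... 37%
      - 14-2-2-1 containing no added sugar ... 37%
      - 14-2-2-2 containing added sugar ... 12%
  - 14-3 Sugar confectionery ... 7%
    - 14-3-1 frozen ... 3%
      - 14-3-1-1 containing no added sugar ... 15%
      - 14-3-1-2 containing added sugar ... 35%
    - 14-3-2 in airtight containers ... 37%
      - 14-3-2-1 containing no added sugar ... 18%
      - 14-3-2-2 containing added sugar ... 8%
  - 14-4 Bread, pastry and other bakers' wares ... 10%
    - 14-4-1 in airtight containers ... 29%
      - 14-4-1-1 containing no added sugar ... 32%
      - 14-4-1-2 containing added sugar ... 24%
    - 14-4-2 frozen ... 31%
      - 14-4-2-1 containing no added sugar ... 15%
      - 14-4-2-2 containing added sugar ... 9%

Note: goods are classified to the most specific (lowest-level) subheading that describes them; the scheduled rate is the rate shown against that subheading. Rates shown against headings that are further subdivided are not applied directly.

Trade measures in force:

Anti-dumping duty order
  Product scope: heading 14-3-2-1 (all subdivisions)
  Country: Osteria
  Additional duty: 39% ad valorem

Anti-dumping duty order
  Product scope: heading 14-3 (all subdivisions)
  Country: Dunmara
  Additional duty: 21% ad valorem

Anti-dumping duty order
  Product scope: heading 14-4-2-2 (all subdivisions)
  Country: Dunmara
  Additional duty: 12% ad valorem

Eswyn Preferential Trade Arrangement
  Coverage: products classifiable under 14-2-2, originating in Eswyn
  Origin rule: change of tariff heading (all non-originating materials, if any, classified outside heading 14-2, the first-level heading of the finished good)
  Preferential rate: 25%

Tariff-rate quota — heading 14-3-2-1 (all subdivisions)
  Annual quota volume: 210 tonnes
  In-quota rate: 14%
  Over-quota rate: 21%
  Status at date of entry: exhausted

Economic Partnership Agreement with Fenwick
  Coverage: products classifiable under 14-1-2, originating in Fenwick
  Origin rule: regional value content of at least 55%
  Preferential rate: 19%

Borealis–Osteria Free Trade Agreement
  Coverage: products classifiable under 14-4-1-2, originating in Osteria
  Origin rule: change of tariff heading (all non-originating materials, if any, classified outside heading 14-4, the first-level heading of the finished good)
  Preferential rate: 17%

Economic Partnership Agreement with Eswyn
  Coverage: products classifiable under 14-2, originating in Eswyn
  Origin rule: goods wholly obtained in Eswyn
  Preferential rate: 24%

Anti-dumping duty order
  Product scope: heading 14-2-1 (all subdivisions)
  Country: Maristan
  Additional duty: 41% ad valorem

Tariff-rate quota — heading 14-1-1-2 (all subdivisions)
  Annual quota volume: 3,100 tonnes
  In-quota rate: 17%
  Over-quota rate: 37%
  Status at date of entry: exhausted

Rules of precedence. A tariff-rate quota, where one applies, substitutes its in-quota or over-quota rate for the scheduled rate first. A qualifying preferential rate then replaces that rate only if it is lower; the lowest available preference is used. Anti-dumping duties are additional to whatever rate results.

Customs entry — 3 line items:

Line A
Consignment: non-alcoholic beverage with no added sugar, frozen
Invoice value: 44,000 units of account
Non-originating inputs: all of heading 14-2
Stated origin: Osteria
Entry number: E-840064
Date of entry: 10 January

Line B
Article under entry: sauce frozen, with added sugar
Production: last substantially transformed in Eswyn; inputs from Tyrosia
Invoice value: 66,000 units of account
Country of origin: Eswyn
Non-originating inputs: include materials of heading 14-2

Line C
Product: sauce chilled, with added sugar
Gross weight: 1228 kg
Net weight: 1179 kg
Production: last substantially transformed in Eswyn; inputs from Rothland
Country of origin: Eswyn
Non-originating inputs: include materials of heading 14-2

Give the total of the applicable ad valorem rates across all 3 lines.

Line A: non-alcoholic beverage → 14-1; frozen → 14-1-2; with no added sugar → 14-1-2-1. Scheduled 31%. Osteria agreement on 14-4-1-2: 14-1-2-1 not covered. → 31%.
Line B: sauce → 14-2; frozen → 14-2-1; with added sugar → 14-2-1-2. Scheduled 28%. Eswyn agreement on 14-2-2: 14-2-1-2 not covered; Eswyn agreement on 14-2: not wholly obtained. → 28%.
Line C: sauce → 14-2; chilled → 14-2-2; with added sugar → 14-2-2-2. Scheduled 12%. Eswyn agreement on 14-2-2: CTH not met; Eswyn agreement on 14-2: not wholly obtained. → 12%.
Sum: 31% + 28% + 12% = 71%.

71%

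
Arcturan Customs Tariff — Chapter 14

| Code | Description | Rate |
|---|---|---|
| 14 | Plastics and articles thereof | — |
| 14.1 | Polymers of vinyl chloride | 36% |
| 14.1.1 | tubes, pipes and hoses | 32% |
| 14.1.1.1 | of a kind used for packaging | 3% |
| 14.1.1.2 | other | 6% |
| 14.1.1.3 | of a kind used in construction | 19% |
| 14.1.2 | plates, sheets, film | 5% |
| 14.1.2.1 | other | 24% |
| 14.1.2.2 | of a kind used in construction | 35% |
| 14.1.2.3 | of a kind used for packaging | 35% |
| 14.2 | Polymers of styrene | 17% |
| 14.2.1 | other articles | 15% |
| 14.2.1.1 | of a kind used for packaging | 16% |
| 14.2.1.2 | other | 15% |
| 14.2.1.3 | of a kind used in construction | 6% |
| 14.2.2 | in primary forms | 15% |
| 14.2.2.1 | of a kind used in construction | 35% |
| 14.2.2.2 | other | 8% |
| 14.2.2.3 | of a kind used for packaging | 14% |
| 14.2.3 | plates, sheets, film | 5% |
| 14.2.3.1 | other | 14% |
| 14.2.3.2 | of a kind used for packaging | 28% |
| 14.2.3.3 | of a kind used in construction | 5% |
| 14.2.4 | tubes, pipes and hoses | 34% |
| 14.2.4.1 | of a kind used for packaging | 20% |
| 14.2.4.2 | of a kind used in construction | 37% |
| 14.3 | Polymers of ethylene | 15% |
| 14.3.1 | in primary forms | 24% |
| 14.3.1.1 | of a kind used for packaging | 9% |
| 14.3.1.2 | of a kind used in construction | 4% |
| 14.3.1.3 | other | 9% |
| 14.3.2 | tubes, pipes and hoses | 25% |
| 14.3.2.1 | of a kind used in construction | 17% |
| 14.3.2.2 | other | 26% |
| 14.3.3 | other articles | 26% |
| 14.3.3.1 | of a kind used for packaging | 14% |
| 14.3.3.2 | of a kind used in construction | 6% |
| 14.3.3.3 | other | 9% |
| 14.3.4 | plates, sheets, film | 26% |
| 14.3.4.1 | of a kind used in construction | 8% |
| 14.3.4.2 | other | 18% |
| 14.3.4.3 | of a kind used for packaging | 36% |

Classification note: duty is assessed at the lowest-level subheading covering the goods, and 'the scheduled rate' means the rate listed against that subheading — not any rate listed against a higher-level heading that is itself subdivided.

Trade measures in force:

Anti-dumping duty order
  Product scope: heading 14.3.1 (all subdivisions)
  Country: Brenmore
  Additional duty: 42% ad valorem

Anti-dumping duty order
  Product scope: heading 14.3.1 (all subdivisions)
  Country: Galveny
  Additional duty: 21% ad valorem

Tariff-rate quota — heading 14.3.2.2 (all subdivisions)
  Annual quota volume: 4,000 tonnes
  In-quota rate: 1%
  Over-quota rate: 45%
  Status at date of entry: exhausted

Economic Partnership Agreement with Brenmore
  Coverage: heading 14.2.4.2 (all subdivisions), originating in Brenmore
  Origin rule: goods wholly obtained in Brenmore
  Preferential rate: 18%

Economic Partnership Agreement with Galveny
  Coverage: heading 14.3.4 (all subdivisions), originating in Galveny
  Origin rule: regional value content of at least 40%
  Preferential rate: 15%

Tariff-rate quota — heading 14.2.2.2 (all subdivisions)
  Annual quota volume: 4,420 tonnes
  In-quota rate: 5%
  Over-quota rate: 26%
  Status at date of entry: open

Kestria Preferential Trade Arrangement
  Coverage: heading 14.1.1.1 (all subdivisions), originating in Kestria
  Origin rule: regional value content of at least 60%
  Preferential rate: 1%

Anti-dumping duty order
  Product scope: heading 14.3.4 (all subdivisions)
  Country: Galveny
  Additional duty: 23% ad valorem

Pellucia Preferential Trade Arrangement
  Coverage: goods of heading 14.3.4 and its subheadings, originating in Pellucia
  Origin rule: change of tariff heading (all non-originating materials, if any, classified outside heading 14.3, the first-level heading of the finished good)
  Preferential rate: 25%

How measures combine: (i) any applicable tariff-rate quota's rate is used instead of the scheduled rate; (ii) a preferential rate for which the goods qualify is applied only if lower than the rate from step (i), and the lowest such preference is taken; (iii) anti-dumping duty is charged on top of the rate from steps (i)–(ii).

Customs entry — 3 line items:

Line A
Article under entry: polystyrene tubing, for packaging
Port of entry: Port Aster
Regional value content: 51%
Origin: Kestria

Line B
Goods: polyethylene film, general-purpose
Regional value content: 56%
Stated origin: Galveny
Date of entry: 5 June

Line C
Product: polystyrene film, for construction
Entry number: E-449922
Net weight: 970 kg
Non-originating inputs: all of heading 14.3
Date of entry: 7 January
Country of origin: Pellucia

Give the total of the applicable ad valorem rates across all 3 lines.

63%

Line A: polystyrene → 14.2; tubing → 14.2.4; for packaging → 14.2.4.1. Scheduled 20%. Kestria agreement on 14.1.1.1: 14.2.4.1 not covered. → 20%.
Line B: polyethylene → 14.3; film → 14.3.4; general-purpose → 14.3.4.2. Scheduled 18%. Galveny agreement on 14.3.4: RVC ≥ 40% → 15% available; preferential 15%; anti-dumping (Galveny, 14.3.4): +23%; total 15% + 23% = 38%. → 38%.
Line C: polystyrene → 14.2; film → 14.2.3; for construction → 14.2.3.3. Scheduled 5%. Pellucia agreement on 14.3.4: 14.2.3.3 not covered. → 5%.
Sum: 20% + 38% + 5% = 63%.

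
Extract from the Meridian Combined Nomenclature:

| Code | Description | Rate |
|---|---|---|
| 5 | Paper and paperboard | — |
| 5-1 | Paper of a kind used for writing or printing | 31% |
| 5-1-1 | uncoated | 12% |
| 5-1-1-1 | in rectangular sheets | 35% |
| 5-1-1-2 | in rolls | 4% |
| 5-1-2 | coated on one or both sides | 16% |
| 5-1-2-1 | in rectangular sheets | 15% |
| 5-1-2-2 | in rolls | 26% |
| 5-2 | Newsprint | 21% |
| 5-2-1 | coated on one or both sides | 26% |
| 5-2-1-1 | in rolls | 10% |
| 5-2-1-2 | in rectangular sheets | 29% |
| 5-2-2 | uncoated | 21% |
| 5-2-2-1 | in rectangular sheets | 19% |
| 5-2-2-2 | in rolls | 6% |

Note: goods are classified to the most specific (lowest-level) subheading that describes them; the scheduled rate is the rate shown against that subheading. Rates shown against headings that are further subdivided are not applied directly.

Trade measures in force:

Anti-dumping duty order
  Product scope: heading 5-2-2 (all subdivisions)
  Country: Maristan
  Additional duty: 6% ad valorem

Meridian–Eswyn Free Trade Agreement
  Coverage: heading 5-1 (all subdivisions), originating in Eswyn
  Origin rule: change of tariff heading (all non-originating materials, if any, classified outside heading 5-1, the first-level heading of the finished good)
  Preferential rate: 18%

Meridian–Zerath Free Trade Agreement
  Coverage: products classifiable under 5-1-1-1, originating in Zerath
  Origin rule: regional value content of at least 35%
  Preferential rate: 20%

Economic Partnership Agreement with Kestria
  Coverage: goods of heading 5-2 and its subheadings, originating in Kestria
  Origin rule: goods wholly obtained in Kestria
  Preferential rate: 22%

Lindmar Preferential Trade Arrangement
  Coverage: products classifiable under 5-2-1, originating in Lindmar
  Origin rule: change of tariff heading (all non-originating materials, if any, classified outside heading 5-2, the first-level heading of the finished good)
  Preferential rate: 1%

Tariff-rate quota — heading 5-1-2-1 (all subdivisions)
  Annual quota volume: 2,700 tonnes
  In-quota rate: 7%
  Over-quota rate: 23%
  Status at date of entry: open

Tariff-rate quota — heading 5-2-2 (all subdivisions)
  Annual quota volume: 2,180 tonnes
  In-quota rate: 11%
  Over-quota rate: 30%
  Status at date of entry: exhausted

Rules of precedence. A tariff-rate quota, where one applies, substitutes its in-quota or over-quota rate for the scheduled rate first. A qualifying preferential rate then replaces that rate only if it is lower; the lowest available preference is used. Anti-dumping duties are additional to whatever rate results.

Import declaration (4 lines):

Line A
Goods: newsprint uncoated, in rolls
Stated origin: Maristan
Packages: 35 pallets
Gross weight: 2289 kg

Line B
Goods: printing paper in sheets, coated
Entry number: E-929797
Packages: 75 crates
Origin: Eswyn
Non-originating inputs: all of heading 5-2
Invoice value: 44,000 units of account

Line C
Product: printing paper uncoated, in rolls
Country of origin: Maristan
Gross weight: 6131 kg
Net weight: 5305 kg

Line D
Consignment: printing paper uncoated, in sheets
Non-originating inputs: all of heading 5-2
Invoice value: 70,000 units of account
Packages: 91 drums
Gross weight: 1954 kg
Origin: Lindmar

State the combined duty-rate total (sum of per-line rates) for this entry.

Line A: newsprint → 5-2; uncoated → 5-2-2; in rolls → 5-2-2-2. Scheduled 6%. quota on 5-2-2 exhausted → over-quota 30%; anti-dumping (Maristan, 5-2-2): +6%; total 30% + 6% = 36%. → 36%.
Line B: printing paper → 5-1; coated → 5-1-2; in sheets → 5-1-2-1. Scheduled 15%. quota on 5-1-2-1 open → in-quota 7%; Eswyn agreement on 5-1: CTH met → 18% available; preference 18% not lower than 7% → no reduction. → 7%.
Line C: printing paper → 5-1; uncoated → 5-1-1; in rolls → 5-1-1-2. Scheduled 4%. No special measure applies. → 4%.
Line D: printing paper → 5-1; uncoated → 5-1-1; in sheets → 5-1-1-1. Scheduled 35%. Lindmar agreement on 5-2-1: 5-1-1-1 not covered. → 35%.
Sum: 36% + 7% + 4% + 35% = 82%.

82%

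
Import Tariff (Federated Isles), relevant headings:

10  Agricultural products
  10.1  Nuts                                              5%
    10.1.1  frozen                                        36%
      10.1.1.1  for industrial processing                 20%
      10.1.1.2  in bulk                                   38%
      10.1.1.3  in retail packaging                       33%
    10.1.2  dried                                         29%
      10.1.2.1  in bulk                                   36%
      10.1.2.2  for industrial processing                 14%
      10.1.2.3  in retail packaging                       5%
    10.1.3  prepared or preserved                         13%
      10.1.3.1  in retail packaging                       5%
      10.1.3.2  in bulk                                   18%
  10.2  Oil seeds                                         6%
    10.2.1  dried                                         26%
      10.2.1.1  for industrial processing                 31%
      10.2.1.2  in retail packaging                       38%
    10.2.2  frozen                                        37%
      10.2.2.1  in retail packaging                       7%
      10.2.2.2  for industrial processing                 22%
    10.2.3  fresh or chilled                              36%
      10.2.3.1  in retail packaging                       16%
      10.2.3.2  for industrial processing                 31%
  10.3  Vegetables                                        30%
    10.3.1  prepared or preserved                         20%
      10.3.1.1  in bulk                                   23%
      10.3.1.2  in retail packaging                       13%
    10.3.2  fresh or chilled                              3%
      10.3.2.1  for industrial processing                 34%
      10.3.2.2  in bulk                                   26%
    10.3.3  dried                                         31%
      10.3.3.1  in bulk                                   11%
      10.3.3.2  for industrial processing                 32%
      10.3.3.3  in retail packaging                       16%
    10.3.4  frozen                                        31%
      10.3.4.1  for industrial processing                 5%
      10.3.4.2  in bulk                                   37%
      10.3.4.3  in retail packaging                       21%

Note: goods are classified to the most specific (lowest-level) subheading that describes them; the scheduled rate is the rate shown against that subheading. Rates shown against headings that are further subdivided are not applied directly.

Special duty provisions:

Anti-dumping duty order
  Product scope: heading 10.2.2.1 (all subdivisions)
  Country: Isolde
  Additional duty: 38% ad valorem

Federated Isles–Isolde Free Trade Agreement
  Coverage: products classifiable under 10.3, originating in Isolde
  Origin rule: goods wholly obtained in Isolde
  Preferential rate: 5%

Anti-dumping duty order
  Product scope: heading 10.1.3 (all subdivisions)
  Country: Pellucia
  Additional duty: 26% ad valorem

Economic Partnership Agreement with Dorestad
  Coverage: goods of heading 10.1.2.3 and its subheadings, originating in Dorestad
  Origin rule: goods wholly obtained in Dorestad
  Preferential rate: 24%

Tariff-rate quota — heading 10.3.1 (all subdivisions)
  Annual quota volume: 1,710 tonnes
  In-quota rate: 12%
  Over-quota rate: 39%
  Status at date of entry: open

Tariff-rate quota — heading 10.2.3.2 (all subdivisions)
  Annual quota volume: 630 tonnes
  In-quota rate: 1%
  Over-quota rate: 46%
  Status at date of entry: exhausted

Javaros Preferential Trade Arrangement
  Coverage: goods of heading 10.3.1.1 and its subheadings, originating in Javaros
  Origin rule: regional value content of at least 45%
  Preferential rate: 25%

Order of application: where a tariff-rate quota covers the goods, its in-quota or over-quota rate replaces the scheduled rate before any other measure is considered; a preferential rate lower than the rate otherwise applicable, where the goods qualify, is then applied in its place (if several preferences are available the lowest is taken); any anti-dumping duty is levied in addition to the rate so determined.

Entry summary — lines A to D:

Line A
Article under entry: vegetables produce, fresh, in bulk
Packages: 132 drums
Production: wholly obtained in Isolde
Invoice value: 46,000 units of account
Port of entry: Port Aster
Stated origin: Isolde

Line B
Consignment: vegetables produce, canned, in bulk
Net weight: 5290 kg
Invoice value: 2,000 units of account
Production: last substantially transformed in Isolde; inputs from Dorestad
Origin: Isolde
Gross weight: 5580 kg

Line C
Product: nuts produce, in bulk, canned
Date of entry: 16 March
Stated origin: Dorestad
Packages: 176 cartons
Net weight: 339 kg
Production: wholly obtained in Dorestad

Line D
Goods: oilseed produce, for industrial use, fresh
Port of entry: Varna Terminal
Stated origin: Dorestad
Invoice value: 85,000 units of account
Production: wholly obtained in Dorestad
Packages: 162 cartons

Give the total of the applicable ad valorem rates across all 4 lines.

Line A: vegetables → 10.3; fresh → 10.3.2; in bulk → 10.3.2.2. Scheduled 26%. Isolde agreement on 10.3: wholly obtained → 5% available; preferential 5%. → 5%.
Line B: vegetables → 10.3; canned → 10.3.1; in bulk → 10.3.1.1. Scheduled 23%. quota on 10.3.1 open → in-quota 12%; Isolde agreement on 10.3: not wholly obtained. → 12%.
Line C: nuts → 10.1; canned → 10.1.3; in bulk → 10.1.3.2. Scheduled 18%. Dorestad agreement on 10.1.2.3: 10.1.3.2 not covered. → 18%.
Line D: oilseed → 10.2; fresh → 10.2.3; for industrial use → 10.2.3.2. Scheduled 31%. quota on 10.2.3.2 exhausted → over-quota 46%; Dorestad agreement on 10.1.2.3: 10.2.3.2 not covered. → 46%.
Sum: 5% + 12% + 18% + 46% = 81%.

81%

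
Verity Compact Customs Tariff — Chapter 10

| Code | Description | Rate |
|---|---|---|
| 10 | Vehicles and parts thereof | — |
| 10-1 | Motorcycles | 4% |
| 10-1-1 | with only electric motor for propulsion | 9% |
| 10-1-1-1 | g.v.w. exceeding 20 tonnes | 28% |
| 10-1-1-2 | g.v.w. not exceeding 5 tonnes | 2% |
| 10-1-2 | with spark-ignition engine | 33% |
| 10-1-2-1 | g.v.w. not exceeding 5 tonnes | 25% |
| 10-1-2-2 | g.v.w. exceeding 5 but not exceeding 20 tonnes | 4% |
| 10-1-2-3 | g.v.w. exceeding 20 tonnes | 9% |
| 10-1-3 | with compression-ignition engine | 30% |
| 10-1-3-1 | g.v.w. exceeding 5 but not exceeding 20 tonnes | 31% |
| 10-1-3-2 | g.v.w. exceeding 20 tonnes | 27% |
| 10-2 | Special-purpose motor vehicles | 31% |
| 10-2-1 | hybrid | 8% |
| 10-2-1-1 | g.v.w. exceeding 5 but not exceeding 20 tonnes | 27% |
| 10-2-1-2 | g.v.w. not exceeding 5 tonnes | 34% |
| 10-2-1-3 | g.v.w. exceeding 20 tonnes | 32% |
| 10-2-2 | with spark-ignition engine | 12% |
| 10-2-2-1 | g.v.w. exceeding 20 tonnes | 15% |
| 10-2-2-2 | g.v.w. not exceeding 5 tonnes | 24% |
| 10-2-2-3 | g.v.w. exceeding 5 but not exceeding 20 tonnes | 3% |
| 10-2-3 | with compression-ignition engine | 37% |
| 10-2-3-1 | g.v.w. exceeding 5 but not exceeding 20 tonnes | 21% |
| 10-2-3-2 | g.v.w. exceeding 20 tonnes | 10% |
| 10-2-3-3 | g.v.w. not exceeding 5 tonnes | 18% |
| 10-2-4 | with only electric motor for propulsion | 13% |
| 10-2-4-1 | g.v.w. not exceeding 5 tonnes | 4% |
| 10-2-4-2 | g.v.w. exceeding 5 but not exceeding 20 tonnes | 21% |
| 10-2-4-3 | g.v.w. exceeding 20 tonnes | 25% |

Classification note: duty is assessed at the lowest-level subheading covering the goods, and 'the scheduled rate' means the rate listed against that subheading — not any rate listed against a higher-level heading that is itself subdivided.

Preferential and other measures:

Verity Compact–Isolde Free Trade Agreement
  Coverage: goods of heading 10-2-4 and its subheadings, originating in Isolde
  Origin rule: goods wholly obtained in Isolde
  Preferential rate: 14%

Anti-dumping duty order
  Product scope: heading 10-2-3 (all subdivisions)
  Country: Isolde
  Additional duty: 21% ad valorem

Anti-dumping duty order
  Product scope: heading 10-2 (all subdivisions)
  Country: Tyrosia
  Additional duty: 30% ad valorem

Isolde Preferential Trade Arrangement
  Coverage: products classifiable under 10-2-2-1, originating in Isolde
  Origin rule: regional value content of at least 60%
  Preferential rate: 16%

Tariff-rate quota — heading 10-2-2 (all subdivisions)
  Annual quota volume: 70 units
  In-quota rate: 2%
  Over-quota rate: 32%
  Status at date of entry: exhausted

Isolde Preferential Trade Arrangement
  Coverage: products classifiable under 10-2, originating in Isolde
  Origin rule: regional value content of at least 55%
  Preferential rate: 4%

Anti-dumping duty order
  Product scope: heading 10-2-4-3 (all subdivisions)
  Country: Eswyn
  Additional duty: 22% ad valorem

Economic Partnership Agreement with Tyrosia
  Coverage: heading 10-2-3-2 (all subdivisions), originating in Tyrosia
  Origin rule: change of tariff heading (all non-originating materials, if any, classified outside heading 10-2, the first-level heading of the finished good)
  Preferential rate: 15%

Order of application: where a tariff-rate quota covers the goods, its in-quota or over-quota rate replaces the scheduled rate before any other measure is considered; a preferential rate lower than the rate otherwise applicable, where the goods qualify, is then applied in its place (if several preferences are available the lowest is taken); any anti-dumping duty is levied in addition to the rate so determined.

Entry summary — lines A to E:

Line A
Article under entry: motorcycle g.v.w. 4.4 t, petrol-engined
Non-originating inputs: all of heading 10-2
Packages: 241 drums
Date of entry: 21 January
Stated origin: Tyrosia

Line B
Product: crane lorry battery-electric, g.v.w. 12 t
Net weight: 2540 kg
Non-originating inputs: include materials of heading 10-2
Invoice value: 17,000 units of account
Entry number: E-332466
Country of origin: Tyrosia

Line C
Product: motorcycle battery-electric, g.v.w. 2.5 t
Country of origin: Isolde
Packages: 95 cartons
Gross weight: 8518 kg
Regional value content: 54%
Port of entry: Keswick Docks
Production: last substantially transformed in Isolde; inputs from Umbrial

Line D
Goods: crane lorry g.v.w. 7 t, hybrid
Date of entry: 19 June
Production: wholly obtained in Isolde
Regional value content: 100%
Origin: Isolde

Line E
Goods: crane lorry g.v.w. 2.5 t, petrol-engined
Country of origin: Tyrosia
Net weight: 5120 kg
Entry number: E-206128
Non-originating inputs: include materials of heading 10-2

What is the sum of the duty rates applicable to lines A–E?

Line A: motorcycle → 10-1; petrol-engined → 10-1-2; g.v.w. 4.4 t → 10-1-2-1. Scheduled 25%. Tyrosia agreement on 10-2-3-2: 10-1-2-1 not covered. → 25%.
Line B: crane lorry → 10-2; battery-electric → 10-2-4; g.v.w. 12 t → 10-2-4-2. Scheduled 21%. Tyrosia agreement on 10-2-3-2: 10-2-4-2 not covered; anti-dumping (Tyrosia, 10-2): +30%; total 21% + 30% = 51%. → 51%.
Line C: motorcycle → 10-1; battery-electric → 10-1-1; g.v.w. 2.5 t → 10-1-1-2. Scheduled 2%. Isolde agreement on 10-2-4: 10-1-1-2 not covered; Isolde agreement on 10-2-2-1: 10-1-1-2 not covered; Isolde agreement on 10-2: 10-1-1-2 not covered. → 2%.
Line D: crane lorry → 10-2; hybrid → 10-2-1; g.v.w. 7 t → 10-2-1-1. Scheduled 27%. Isolde agreement on 10-2-4: 10-2-1-1 not covered; Isolde agreement on 10-2-2-1: 10-2-1-1 not covered; Isolde agreement on 10-2: RVC ≥ 55% → 4% available; preferential 4%. → 4%.
Line E: crane lorry → 10-2; petrol-engined → 10-2-2; g.v.w. 2.5 t → 10-2-2-2. Scheduled 24%. quota on 10-2-2 exhausted → over-quota 32%; Tyrosia agreement on 10-2-3-2: 10-2-2-2 not covered; anti-dumping (Tyrosia, 10-2): +30%; total 32% + 30% = 62%. → 62%.
Sum: 25% + 51% + 2% + 4% + 62% = 144%.

144%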